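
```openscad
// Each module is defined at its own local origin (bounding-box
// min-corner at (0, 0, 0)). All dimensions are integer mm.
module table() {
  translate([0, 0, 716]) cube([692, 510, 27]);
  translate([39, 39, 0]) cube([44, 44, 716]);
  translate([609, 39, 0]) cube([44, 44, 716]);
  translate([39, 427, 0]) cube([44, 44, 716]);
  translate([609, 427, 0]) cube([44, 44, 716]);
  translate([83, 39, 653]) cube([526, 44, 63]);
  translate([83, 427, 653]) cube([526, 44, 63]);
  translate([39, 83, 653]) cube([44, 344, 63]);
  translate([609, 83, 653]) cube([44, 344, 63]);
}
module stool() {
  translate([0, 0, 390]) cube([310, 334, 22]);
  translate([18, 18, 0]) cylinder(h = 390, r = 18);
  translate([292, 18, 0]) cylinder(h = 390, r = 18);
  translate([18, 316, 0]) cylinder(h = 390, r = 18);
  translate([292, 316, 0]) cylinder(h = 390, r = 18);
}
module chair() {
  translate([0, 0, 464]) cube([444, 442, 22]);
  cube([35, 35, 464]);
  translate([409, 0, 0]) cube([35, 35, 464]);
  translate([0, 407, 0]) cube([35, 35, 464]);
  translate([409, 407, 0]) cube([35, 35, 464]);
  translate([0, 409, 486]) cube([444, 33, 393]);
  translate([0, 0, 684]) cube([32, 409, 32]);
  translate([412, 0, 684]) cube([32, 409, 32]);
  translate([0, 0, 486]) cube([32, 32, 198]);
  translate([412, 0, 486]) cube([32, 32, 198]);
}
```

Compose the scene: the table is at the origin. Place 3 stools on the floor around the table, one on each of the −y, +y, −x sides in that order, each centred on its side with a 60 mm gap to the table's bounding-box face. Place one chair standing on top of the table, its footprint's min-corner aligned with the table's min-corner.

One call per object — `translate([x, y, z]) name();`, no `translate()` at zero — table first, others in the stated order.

table();
translate([191, -394, 0]) stool();
translate([191, 570, 0]) stool();
translate([-370, 88, 0]) stool();
translate([0, 0, 743]) chair();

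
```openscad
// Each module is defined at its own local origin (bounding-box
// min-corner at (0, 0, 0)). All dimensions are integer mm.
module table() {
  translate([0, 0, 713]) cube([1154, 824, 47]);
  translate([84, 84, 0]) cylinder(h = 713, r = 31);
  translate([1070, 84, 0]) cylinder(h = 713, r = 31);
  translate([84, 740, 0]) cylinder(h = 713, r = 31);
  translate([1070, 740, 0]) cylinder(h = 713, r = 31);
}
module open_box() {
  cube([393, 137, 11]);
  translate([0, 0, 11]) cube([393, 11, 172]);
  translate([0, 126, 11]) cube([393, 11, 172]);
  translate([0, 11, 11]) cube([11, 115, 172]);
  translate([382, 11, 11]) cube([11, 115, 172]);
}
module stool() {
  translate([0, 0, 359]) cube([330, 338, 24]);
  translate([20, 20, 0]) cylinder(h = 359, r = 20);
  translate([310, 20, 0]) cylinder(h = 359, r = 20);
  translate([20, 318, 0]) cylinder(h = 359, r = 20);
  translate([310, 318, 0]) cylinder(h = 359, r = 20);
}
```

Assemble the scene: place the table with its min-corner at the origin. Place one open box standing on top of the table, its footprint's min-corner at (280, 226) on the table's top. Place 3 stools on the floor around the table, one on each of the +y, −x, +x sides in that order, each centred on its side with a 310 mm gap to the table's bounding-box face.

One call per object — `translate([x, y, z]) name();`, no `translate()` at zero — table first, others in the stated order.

table();
translate([280, 226, 760]) open_box();
translate([412, 1134, 0]) stool();
translate([-640, 243, 0]) stool();
translate([1464, 243, 0]) stool();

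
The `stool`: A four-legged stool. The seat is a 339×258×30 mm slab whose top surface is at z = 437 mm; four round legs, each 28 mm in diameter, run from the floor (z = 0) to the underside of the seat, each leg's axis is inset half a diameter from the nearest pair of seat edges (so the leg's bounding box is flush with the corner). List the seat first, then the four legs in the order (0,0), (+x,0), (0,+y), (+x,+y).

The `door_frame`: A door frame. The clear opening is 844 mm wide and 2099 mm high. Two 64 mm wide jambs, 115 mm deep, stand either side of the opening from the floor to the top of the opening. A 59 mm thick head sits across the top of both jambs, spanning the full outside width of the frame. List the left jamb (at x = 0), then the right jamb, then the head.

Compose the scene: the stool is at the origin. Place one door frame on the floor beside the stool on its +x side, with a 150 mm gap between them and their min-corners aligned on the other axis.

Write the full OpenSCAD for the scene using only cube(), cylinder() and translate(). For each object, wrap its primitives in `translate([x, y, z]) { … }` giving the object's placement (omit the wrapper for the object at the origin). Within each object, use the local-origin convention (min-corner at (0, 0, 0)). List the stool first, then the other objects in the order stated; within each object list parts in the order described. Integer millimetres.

translate([0, 0, 407]) cube([339, 258, 30]);
translate([14, 14, 0]) cylinder(h = 407, r = 14);
translate([325, 14, 0]) cylinder(h = 407, r = 14);
translate([14, 244, 0]) cylinder(h = 407, r = 14);
translate([325, 244, 0]) cylinder(h = 407, r = 14);
translate([489, 0, 0]) {
  cube([64, 115, 2099]);
  translate([908, 0, 0]) cube([64, 115, 2099]);
  translate([0, 0, 2099]) cube([972, 115, 59]);
}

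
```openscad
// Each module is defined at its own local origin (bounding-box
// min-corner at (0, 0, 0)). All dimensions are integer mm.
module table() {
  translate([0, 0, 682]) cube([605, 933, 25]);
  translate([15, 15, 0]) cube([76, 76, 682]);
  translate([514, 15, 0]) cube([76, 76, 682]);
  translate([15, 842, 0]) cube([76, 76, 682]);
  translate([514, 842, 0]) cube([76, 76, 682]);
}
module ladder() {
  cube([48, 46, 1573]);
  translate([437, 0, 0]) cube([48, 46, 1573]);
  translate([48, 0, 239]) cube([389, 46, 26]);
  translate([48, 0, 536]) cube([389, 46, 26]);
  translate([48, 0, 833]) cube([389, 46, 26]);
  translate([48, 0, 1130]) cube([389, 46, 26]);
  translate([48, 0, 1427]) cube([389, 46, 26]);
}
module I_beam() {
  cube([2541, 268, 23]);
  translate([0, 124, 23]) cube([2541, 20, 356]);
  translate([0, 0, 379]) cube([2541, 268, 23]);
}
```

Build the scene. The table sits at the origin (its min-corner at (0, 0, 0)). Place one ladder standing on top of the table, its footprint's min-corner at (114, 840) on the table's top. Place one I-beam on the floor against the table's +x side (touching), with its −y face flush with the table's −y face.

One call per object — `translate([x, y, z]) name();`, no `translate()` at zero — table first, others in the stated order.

table();
translate([114, 840, 707]) ladder();
translate([605, 0, 0]) I_beam();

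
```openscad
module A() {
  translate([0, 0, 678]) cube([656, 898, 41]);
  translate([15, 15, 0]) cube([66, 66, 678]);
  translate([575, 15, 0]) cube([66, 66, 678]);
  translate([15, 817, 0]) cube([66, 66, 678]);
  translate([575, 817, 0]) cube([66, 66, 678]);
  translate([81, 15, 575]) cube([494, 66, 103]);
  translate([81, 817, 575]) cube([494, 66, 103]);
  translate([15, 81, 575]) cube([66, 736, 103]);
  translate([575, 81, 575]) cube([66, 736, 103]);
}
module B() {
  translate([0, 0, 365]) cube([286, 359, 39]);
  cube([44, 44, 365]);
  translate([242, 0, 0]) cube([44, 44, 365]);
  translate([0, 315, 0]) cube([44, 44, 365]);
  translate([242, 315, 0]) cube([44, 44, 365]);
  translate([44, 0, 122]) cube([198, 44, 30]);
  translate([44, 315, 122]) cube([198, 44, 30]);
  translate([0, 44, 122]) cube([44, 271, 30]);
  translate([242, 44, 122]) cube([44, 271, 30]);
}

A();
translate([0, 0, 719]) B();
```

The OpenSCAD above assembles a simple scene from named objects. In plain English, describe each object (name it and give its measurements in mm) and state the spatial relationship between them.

A is a table with a 656×898 mm rectangular top, 41 mm thick, top surface at z = 719 mm, supported by four 66×66 mm square legs, each inset 15 mm from the nearest pair of top edges, running from the floor. Four apron rails, 66 mm thick and 103 mm tall, run between adjacent legs with their top edges flush with the underside of the top and their outer faces flush with the legs' outer faces.

B is a four-legged stool. The seat is a 286×359×39 mm slab whose top surface is at z = 404 mm; four square legs, each 44×44 mm in cross-section, run from the floor (z = 0) to the underside of the seat, each flush with a corner of the seat. Four stretchers, 44 mm wide and 30 mm tall, connect adjacent legs with their undersides at z = 122 mm, each running between the inner faces of the legs it joins and aligned with the legs' outer faces on the other axis.

The stool is on top of the table.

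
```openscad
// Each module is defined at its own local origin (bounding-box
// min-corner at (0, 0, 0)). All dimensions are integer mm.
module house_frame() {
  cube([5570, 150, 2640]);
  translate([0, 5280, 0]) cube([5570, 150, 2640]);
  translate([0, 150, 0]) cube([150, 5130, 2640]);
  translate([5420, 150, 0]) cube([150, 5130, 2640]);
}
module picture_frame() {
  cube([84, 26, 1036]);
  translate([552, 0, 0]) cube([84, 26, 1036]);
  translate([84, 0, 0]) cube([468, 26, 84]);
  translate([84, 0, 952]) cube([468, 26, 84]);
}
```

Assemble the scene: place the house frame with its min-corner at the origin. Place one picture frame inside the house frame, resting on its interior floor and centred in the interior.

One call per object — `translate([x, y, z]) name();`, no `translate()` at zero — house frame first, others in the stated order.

house_frame();
translate([2467, 2702, 0]) picture_frame();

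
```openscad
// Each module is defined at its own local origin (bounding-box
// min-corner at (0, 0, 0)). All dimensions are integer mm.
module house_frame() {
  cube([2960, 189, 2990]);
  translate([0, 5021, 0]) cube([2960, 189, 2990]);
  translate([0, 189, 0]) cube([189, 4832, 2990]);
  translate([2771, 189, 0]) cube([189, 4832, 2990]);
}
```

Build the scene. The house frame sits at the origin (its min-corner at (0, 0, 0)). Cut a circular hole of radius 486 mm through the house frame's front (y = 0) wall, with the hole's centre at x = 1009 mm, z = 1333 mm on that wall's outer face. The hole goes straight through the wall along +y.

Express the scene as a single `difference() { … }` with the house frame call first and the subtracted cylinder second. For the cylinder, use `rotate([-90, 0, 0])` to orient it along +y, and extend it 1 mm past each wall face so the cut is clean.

difference() {
  house_frame();
  translate([1009, -1, 1333]) rotate([-90, 0, 0]) cylinder(h = 191, r = 486);
}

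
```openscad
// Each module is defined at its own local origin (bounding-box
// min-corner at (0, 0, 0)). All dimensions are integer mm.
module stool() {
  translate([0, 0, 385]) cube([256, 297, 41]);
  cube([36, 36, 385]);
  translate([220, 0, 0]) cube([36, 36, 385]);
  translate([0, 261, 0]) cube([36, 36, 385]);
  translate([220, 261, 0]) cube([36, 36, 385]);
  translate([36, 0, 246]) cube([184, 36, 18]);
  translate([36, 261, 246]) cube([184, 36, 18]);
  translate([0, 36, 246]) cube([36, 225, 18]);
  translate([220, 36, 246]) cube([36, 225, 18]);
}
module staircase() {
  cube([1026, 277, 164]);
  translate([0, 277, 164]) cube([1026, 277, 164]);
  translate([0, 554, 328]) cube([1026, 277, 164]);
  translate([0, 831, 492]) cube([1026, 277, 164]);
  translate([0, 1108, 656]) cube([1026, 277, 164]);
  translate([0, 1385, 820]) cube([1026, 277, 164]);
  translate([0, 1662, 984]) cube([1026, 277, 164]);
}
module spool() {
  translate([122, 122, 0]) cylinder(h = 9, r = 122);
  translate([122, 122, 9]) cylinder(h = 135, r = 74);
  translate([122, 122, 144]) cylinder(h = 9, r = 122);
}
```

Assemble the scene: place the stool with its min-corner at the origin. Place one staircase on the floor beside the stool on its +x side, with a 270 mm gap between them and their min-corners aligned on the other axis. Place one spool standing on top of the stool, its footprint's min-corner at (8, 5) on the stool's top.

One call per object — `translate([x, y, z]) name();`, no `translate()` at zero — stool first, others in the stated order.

stool();
translate([526, 0, 0]) staircase();
translate([8, 5, 426]) spool();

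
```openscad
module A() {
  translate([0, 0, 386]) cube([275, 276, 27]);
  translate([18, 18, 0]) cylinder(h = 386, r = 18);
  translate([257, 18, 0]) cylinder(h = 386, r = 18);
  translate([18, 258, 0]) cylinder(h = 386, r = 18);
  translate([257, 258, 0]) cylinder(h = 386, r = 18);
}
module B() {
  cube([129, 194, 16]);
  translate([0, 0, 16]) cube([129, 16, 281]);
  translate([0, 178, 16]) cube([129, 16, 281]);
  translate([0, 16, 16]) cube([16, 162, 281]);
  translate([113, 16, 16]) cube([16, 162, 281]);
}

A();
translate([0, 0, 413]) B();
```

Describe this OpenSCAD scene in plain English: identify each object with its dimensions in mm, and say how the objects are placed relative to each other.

A is a simple wooden stool: a rectangular seat 275 mm (x) by 276 mm (y), 27 mm thick, top face at z = 413 mm, on four round legs, each 36 mm in diameter. The legs rest on z = 0, each leg's axis is inset half a diameter from the nearest pair of seat edges (so the leg's bounding box is flush with the corner).

B is an open-topped rectangular box: outside dimensions 129×194×297 mm, with a uniform wall and base thickness of 16 mm. The base is a full 129×194 slab on the floor; four walls sit on top of the base. The front and back walls (the −y and +y sides) span the full width; the two side walls fit between them.

The open box is on top of the stool.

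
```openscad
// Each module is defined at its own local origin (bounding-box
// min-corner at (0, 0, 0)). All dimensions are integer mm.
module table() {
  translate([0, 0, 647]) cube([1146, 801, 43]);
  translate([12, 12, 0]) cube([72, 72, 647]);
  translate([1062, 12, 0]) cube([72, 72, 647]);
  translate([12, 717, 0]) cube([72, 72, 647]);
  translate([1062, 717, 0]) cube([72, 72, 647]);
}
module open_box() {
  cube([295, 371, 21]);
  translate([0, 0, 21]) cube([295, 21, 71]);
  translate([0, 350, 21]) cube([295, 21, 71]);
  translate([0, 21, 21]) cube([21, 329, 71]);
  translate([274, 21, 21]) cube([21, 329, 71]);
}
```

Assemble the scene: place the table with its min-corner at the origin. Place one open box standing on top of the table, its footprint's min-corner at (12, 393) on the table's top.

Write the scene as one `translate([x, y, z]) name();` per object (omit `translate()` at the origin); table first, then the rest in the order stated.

table();
translate([12, 393, 690]) open_box();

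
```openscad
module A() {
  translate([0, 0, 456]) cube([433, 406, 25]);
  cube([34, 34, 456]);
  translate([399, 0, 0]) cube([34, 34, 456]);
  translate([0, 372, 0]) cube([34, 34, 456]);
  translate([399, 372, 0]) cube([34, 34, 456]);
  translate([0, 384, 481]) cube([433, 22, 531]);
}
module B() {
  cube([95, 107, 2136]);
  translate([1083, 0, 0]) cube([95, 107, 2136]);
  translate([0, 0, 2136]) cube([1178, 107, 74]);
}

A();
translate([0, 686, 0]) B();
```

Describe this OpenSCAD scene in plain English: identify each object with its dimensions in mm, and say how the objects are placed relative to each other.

A is a chair: 433×406 mm seat, 25 mm thick, top at z = 481 mm, on four 34 mm square corner legs flush with the seat edges. A 22 mm thick backrest slab spans the full seat width, extending 531 mm above the seat top, its back face flush with the seat's +y edge.

B is a door frame. The clear opening is 988 mm wide and 2136 mm high. Two 95 mm wide jambs, 107 mm deep, stand either side of the opening from the floor to the top of the opening. A 74 mm thick head sits across the top of both jambs, spanning the full outside width of the frame.

The door frame is on the floor beside the chair on its +y side.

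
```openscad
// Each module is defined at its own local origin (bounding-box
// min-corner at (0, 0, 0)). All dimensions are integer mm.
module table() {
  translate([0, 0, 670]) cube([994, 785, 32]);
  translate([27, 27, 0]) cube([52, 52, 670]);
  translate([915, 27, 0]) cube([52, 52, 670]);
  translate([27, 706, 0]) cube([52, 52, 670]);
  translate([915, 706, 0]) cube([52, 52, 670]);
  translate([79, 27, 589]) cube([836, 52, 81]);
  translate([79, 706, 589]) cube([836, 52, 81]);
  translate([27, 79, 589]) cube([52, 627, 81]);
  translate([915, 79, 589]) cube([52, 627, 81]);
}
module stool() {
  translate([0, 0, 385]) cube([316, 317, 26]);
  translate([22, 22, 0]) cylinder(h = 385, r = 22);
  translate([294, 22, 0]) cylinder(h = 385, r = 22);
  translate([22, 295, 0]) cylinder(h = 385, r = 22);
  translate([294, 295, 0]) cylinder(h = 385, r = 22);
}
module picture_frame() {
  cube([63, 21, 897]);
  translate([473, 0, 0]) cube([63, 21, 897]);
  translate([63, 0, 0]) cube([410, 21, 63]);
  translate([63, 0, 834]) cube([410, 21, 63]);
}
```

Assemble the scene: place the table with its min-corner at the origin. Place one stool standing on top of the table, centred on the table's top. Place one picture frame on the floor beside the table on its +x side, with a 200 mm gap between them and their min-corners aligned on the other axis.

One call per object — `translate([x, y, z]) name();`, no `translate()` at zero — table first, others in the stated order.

table();
translate([339, 234, 702]) stool();
translate([1194, 0, 0]) picture_frame();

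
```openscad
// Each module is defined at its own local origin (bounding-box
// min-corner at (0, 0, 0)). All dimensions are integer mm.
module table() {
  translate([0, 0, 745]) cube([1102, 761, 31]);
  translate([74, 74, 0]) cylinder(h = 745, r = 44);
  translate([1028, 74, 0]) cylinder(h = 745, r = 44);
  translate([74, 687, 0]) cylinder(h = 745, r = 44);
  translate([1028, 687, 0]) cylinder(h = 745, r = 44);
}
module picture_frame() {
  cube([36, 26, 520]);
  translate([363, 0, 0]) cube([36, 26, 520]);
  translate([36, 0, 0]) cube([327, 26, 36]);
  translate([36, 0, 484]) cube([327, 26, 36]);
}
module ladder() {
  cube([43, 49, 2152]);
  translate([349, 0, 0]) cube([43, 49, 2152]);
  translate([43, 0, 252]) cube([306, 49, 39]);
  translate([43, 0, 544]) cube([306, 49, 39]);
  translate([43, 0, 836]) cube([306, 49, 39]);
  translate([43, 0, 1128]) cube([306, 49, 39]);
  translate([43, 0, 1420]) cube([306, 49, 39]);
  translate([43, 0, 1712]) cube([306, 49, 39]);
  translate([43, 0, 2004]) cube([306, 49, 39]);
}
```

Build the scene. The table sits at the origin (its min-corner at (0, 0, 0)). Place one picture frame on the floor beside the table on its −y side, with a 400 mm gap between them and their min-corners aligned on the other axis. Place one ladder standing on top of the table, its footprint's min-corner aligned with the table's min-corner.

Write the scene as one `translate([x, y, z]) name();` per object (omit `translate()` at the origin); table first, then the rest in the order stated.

table();
translate([0, -426, 0]) picture_frame();
translate([0, 0, 776]) ladder();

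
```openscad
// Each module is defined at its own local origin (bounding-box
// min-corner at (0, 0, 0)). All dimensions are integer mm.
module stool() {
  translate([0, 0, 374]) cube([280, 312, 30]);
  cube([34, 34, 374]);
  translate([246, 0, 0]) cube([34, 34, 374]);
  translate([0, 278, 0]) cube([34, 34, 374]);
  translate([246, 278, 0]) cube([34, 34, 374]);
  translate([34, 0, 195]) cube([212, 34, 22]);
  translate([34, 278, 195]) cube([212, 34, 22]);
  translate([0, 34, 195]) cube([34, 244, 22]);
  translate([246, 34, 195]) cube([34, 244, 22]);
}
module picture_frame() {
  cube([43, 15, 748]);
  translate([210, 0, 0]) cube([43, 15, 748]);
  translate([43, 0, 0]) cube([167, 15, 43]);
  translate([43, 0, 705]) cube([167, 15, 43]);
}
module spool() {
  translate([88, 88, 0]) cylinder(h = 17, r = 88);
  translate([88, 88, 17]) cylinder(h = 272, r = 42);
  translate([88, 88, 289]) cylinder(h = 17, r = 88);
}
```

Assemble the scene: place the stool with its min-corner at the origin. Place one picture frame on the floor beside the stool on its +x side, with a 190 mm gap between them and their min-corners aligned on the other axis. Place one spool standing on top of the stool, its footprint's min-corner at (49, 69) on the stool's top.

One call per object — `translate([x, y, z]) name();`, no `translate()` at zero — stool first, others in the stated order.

stool();
translate([470, 0, 0]) picture_frame();
translate([49, 69, 404]) spool();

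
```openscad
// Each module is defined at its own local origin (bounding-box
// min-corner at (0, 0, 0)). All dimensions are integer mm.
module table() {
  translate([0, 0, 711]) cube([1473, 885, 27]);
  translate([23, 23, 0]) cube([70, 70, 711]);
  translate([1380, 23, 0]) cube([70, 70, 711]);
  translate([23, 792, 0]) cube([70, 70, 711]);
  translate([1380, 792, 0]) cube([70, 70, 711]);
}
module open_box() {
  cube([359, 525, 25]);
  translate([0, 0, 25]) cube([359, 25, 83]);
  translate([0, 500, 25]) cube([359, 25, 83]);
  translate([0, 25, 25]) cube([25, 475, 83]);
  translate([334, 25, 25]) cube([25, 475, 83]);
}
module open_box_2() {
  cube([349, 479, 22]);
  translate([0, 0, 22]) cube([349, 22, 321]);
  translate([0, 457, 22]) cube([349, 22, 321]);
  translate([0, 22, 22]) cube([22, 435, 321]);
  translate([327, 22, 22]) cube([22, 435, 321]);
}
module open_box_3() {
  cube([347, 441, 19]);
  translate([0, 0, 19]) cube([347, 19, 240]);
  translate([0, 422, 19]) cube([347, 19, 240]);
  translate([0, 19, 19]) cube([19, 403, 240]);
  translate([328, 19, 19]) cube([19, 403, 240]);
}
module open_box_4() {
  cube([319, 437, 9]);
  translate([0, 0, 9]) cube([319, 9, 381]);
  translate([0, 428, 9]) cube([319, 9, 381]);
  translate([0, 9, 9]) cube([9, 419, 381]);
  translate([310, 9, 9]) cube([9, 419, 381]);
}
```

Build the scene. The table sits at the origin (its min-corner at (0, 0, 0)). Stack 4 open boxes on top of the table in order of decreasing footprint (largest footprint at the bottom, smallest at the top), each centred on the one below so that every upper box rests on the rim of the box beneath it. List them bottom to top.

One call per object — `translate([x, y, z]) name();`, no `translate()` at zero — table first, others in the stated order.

table();
translate([557, 180, 738]) open_box();
translate([562, 203, 846]) open_box_2();
translate([563, 222, 1189]) open_box_3();
translate([577, 224, 1448]) open_box_4();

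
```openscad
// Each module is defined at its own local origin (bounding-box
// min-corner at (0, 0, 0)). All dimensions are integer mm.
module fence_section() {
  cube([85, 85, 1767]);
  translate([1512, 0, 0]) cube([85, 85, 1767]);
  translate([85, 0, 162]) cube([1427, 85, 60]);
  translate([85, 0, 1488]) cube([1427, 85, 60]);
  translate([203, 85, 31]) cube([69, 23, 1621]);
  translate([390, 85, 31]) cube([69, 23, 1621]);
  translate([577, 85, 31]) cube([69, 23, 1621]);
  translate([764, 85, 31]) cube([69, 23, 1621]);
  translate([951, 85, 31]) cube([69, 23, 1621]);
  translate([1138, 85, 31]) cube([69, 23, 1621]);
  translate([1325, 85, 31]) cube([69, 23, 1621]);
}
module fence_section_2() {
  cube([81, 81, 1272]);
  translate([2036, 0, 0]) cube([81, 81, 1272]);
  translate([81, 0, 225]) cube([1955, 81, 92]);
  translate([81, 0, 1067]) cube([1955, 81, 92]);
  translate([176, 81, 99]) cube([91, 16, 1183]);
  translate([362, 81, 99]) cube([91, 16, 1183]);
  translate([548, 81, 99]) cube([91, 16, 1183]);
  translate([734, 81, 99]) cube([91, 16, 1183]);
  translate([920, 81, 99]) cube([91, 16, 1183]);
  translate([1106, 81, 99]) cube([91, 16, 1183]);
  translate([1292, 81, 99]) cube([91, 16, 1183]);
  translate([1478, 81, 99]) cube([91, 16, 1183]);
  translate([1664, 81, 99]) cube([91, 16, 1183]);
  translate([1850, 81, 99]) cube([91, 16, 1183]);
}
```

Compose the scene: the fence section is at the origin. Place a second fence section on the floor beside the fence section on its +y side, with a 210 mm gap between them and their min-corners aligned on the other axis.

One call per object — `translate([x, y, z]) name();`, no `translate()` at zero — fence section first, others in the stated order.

fence_section();
translate([0, 318, 0]) fence_section_2();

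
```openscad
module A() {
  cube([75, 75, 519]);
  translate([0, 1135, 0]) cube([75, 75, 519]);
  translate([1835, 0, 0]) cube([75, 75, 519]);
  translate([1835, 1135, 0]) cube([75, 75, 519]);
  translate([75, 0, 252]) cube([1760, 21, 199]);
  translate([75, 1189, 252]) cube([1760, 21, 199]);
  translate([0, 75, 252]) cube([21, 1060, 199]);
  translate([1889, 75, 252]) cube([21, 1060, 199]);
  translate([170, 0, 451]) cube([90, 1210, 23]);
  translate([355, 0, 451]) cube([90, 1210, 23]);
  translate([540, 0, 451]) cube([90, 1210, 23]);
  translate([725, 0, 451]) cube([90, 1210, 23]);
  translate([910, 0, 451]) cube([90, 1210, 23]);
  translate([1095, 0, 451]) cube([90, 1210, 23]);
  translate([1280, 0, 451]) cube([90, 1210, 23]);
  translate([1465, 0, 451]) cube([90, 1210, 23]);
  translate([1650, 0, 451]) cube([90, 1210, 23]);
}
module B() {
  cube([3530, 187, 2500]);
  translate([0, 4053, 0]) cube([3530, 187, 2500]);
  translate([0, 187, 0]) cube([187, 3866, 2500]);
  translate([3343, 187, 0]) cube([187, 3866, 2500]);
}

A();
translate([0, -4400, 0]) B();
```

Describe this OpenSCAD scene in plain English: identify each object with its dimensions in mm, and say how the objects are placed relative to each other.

A is a bed frame 1910 mm long (x) by 1210 mm wide (y). Four 75×75 mm corner posts, 519 mm tall, at the corners of the footprint. Four rails of 21 mm thickness and 199 mm height run between adjacent posts with their undersides at z = 252 mm, their outer faces flush with the outside of the frame (the two x-running rails run between the posts' inner faces; the two y-running rails run between the posts' inner faces). 9 slats, each 90 mm wide (x) and 23 mm thick, lie across the top of the two x-running rails, running the full 1210 mm width of the frame in y; the slats are evenly spaced along x between the inner faces of the end posts with equal gaps (rounded down to the nearest mm) at the −x end and between each pair — any rounding remainder accumulates at the +x end.

B is the wall frame of a small rectangular building: four walls, each 2500 mm tall and 187 mm thick, enclosing a footprint 3530 mm (x) by 4240 mm (y) outside-to-outside, with no floor or roof. The front and back walls (the −y and +y sides) span the full width; the two side walls fit between them.

The house frame is on the floor beside the bed frame on its −y side.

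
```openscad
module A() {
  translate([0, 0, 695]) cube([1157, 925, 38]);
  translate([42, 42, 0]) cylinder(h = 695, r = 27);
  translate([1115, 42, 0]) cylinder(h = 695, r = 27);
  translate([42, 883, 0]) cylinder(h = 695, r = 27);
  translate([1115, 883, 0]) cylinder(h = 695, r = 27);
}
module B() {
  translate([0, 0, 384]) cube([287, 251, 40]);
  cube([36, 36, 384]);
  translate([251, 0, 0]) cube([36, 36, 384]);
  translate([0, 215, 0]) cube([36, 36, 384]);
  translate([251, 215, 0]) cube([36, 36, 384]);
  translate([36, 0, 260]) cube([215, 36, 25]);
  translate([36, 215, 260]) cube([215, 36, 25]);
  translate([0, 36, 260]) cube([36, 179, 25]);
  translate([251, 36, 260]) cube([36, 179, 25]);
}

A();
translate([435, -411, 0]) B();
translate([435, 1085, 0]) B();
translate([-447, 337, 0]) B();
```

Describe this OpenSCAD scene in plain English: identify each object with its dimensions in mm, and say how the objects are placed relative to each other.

A is a rectangular dining table. The top is 1157×925×38 mm with its upper surface at z = 733 mm. It stands on four round legs of 54 mm diameter, each leg's bounding box inset 15 mm from the nearest pair of top edges, running from the floor to the underside of the top.

B is a simple wooden stool: a rectangular seat 287 mm (x) by 251 mm (y), 40 mm thick, top face at z = 424 mm, on four square legs, each 36×36 mm in cross-section. The legs rest on z = 0, each flush with a corner of the seat. Four stretchers, 36 mm wide and 25 mm tall, connect adjacent legs with their undersides at z = 260 mm, each running between the inner faces of the legs it joins and aligned with the legs' outer faces on the other axis.

Three stools sit around the table at the −y, +y, −x sides.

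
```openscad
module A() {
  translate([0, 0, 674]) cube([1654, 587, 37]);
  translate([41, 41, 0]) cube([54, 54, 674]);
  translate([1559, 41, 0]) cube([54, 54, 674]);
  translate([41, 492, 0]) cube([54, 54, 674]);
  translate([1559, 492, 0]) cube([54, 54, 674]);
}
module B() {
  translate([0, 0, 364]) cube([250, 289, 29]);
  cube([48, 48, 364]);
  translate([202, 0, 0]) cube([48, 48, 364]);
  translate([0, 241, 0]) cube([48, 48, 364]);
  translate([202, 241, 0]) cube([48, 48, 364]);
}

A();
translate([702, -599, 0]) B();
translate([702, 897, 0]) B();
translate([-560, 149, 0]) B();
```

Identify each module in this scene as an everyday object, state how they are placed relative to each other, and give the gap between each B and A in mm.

A is a table. B is a stool. Three stools sit around the table at the −y, +y, −x sides. The gap between each stool and the table is 310 mm.

Each stool's nearest face is 310 mm from the table's bounding box.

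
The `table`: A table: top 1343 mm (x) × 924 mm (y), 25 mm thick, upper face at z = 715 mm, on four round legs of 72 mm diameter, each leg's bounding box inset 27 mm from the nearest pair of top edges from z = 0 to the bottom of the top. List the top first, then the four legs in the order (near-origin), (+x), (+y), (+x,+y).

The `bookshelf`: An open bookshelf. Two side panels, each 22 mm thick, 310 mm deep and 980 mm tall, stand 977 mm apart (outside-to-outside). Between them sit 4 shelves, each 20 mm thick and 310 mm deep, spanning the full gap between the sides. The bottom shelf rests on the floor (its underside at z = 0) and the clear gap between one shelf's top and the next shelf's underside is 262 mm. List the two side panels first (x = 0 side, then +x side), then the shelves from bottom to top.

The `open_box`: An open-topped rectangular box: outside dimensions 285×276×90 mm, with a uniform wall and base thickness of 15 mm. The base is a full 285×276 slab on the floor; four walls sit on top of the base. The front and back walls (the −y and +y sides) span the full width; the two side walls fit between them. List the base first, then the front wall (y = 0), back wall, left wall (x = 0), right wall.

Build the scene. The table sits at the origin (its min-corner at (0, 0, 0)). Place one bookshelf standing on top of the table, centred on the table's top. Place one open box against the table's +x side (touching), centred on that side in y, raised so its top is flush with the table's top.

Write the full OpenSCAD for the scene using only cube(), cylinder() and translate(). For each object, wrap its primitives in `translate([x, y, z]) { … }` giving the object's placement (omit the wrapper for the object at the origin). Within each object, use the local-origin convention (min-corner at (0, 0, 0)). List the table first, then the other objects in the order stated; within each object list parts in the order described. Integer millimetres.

translate([0, 0, 690]) cube([1343, 924, 25]);
translate([63, 63, 0]) cylinder(h = 690, r = 36);
translate([1280, 63, 0]) cylinder(h = 690, r = 36);
translate([63, 861, 0]) cylinder(h = 690, r = 36);
translate([1280, 861, 0]) cylinder(h = 690, r = 36);
translate([183, 307, 715]) {
  cube([22, 310, 980]);
  translate([955, 0, 0]) cube([22, 310, 980]);
  translate([22, 0, 0]) cube([933, 310, 20]);
  translate([22, 0, 282]) cube([933, 310, 20]);
  translate([22, 0, 564]) cube([933, 310, 20]);
  translate([22, 0, 846]) cube([933, 310, 20]);
}
translate([1343, 324, 625]) {
  cube([285, 276, 15]);
  translate([0, 0, 15]) cube([285, 15, 75]);
  translate([0, 261, 15]) cube([285, 15, 75]);
  translate([0, 15, 15]) cube([15, 246, 75]);
  translate([270, 15, 15]) cube([15, 246, 75]);
}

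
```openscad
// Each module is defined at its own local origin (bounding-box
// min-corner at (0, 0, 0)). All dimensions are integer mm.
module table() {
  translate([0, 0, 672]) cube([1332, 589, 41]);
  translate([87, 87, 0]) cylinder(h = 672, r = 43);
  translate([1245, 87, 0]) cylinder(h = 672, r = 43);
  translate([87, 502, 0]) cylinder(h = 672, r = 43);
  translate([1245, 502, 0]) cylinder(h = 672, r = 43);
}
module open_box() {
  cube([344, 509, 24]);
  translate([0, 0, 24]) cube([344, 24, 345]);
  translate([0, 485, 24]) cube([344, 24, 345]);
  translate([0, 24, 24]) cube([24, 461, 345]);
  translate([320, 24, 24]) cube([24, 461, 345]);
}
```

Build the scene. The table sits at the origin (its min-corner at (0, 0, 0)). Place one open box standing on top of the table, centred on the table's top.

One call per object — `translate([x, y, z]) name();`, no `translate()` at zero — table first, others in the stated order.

table();
translate([494, 40, 713]) open_box();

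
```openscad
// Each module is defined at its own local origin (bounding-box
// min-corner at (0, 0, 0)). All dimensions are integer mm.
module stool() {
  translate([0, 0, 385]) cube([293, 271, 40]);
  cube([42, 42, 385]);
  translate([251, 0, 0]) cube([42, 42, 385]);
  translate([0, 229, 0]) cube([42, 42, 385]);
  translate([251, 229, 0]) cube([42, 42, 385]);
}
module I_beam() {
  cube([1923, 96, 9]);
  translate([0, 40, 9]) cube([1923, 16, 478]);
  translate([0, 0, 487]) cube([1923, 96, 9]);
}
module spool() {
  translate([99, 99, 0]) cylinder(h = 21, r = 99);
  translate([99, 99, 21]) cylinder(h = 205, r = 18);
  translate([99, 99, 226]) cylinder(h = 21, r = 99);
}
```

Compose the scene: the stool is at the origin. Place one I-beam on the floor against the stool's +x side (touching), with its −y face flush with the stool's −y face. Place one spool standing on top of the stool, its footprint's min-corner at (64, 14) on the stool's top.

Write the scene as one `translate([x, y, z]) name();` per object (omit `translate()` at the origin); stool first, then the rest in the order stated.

stool();
translate([293, 0, 0]) I_beam();
translate([64, 14, 425]) spool();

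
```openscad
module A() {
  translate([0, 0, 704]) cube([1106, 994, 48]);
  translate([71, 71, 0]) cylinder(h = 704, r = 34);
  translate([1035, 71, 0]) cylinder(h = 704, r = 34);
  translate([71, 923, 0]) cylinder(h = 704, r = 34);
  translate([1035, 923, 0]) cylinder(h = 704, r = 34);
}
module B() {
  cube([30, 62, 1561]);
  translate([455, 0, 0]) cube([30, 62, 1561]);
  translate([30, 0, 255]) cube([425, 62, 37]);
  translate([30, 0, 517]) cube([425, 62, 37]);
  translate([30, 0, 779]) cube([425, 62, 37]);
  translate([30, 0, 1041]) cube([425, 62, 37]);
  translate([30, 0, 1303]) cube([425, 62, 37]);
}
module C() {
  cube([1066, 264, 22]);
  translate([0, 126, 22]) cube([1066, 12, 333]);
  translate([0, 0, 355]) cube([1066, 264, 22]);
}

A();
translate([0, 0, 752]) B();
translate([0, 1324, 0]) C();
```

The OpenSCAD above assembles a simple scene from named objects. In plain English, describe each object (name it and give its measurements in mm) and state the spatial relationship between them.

A is a table with a 1106×994 mm rectangular top, 48 mm thick, top surface at z = 752 mm, supported by four round legs of 68 mm diameter, each leg's bounding box inset 37 mm from the nearest pair of top edges, running from the floor.

B is a wooden ladder with two side rails of 30×62 mm section and 1561 mm height, set 485 mm apart overall. Between them run 5 rectangular rungs (62 mm deep, 37 mm thick), front faces flush with the rails' −y face. The bottom of the first rung is 255 mm above the floor and each subsequent rung is 262 mm higher than the one below.

C is an I-beam lying along x, 1066 mm long. Overall section height 377 mm. Two flanges 264 mm wide (y) and 22 mm thick, one on the floor and one at the top; a web 12 mm thick runs between them, centred on the flange width.

The ladder is on top of the table. The I-beam is on the floor beside the table on its +y side.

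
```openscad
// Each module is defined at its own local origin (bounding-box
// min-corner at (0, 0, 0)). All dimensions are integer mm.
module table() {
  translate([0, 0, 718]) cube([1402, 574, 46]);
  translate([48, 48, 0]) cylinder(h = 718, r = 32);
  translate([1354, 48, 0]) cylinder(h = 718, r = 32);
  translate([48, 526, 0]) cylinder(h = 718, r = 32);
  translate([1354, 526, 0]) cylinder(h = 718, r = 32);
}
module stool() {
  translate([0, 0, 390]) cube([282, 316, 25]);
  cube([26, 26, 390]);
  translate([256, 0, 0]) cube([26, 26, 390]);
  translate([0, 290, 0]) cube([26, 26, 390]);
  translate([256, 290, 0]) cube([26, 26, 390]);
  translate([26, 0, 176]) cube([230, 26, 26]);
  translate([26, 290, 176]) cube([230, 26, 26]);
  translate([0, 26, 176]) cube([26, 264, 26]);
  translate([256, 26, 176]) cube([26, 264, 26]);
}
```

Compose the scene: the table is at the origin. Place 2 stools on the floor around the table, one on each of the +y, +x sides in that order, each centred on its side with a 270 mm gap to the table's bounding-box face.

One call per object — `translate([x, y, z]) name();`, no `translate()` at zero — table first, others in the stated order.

table();
translate([560, 844, 0]) stool();
translate([1672, 129, 0]) stool();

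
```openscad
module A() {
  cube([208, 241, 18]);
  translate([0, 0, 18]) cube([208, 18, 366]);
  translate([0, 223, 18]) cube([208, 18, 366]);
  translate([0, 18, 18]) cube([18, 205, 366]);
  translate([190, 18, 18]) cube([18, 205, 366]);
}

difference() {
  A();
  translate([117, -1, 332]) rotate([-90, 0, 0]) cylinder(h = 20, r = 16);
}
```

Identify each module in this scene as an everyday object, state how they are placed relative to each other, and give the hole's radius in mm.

The subtracted cylinder has r = 16 mm.

A is an open box. The open box has a circular hole through its front wall. The hole's radius is 16 mm.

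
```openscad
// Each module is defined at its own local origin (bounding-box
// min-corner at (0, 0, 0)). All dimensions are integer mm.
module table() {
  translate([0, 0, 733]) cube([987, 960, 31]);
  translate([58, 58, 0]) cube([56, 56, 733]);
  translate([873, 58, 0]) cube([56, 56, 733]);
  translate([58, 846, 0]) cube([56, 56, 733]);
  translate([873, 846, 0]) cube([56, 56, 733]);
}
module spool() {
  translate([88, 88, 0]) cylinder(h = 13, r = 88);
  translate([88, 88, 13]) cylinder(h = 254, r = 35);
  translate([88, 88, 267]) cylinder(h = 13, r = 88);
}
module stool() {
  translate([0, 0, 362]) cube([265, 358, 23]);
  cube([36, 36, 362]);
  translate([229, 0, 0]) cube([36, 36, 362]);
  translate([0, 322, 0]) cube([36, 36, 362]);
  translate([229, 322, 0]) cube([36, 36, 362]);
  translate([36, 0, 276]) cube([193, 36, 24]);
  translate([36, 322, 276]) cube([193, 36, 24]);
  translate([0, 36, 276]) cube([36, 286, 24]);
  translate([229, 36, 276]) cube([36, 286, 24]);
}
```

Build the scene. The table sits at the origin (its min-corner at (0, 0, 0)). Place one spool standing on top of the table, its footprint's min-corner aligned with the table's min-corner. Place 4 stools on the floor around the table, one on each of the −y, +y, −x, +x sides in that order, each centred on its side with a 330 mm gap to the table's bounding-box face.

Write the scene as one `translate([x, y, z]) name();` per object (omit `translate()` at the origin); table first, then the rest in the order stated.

table();
translate([0, 0, 764]) spool();
translate([361, -688, 0]) stool();
translate([361, 1290, 0]) stool();
translate([-595, 301, 0]) stool();
translate([1317, 301, 0]) stool();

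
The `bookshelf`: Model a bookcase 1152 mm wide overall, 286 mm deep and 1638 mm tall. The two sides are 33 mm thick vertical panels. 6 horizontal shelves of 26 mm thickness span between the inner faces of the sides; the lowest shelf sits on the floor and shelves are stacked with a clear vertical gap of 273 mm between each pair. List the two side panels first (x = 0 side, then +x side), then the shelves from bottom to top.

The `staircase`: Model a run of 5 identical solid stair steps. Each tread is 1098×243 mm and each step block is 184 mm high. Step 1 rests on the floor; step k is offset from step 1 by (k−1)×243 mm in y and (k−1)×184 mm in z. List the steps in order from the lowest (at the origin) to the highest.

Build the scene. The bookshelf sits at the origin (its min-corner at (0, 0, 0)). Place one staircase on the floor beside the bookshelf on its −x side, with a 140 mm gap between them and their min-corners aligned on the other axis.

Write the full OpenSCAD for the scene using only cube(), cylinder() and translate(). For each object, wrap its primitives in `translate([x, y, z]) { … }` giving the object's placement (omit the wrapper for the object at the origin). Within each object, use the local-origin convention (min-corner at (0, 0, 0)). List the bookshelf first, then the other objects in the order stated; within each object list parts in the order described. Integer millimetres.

cube([33, 286, 1638]);
translate([1119, 0, 0]) cube([33, 286, 1638]);
translate([33, 0, 0]) cube([1086, 286, 26]);
translate([33, 0, 299]) cube([1086, 286, 26]);
translate([33, 0, 598]) cube([1086, 286, 26]);
translate([33, 0, 897]) cube([1086, 286, 26]);
translate([33, 0, 1196]) cube([1086, 286, 26]);
translate([33, 0, 1495]) cube([1086, 286, 26]);
translate([-1238, 0, 0]) {
  cube([1098, 243, 184]);
  translate([0, 243, 184]) cube([1098, 243, 184]);
  translate([0, 486, 368]) cube([1098, 243, 184]);
  translate([0, 729, 552]) cube([1098, 243, 184]);
  translate([0, 972, 736]) cube([1098, 243, 184]);
}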